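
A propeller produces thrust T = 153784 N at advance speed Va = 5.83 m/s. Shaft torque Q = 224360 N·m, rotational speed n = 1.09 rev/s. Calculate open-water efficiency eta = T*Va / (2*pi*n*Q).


Formula: eta = T * Va / (2 * pi * n * Q)
Step 1 — numerator = T * Va = 153784 * 5.83 = 896560.72
Step 2 — 2 * pi * n = 2 * pi * 1.09 = 6.848672
Step 3 — denominator = 6.848672 * 224360 = 1536568.05
Step 4 — eta = 896560.72 / 1536568.05 ≈ 0.58348 (5 s.f.)

0.58348


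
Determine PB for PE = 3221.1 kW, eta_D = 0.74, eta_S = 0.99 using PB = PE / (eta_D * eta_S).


Formula: PB = PE / (eta_D * eta_S)
Step 1 — combined efficiency = eta_D * eta_S = 0.74 * 0.99 = 0.7326
Step 2 — PB = 3221.1 / 0.7326 ≈ 4396.8 kW (5 s.f.)

4396.8 kW


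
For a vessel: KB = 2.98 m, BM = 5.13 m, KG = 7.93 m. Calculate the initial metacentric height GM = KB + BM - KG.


Formula: GM = KB + BM - KG
Step 1 — KM = KB + BM = 2.98 + 5.13 = 8.11 m
Step 2 — GM = KM - KG = 8.11 - 7.93 = 0.18 m

0.18 m


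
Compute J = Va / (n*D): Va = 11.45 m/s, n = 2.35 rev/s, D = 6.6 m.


Formula: J = Va / (n * D)
Step 1 — n * D = 2.35 * 6.6 = 15.51
Step 2 — J = 11.45 / 15.51 ≈ 0.73823 (5 s.f.)

0.73823


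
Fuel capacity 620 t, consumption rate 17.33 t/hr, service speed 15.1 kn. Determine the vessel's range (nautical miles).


Formula: endurance = fuel / rate; range = endurance * speed
Step 1 — endurance = 620 / 17.33 = 35.7761 hours
Step 2 — range = 35.7761 * 15.1 ≈ 540.22 nautical miles (5 s.f.)

540.22 NM


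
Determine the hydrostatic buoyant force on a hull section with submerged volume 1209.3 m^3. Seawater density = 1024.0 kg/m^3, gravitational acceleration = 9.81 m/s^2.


Formula: Fb = rho * g * V
Substituting: Fb = 1024.0 * 9.81 * 1209.3
Intermediate: 1024.0 * 9.81 = 10045.44
Result: Fb = 10045.44 * 1209.3 ≈ 12148000 N (5 s.f.)

12148000 N


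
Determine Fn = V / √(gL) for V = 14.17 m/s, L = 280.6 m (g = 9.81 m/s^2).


Formula: Fn = V / sqrt(g * L)
Step 1 — g * L = 9.81 * 280.6 = 2752.686
Step 2 — sqrt(g * L) = sqrt(2752.686) = 52.466046
Step 3 — Fn = 14.17 / 52.466046 ≈ 0.27008 (5 s.f.)

0.27008


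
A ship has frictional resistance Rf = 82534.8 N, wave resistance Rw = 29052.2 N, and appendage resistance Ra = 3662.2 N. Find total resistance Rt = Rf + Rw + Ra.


Formula: Rt = Rf + Rw + Ra
Substituting: Rt = 82534.8 + 29052.2 + 3662.2
Result: Rt = 115249.2 N

115249.2 N


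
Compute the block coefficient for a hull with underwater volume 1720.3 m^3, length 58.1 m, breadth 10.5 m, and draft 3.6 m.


Formula: Cb = V / (L * B * T)
Step 1 — L * B * T = 58.1 * 10.5 * 3.6 = 2196.18 m^3
Step 2 — Cb = 1720.3 / 2196.18 ≈ 0.78331 (5 s.f.)

0.78331


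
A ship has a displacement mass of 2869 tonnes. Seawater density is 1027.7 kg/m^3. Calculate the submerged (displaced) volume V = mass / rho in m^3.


Formula: V = mass / rho
Step 1 — convert tonnes to kg: 2869 t * 1000 = 2869000 kg
Step 2 — V = 2869000 / 1027.7 ≈ 2791.7 m^3 (5 s.f.)

2791.7 m^3


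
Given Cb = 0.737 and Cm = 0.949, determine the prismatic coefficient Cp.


Formula: Cp = Cb / Cm
Substituting: Cp = 0.737 / 0.949
Result: Cp ≈ 0.77661 (5 s.f.)

0.77661


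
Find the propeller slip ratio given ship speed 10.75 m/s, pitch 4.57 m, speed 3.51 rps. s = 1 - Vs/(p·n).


Formula: s = 1 - Vs / (p * n)
Step 1 — p * n = 4.57 * 3.51 = 16.0407
Step 2 — Vs / (p*n) = 10.75 / 16.0407 = 0.67017 (6 d.p.)
Step 3 — s = 1 - 0.67017 = 0.32983

0.32983


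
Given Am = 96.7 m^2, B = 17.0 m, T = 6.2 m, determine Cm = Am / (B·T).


Formula: Cm = Am / (B * T)
Step 1 — B * T = 17.0 * 6.2 = 105.4 m^2
Step 2 — Cm = 96.7 / 105.4 ≈ 0.91746 (5 s.f.)

0.91746


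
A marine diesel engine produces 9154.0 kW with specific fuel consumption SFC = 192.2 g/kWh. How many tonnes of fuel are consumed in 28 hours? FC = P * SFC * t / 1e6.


Formula: FC (tonnes) = P * SFC * t / 1,000,000
Step 1 — P * SFC * t = 9154.0 * 192.2 * 28 = 49263166.4 g
Step 2 — FC (tonnes) = 49263166.4 / 1,000,000 ≈ 49.263 tonnes (5 s.f.)

49.263 tonnes


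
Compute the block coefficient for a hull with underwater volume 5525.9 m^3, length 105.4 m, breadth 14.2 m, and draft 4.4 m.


Formula: Cb = V / (L * B * T)
Step 1 — L * B * T = 105.4 * 14.2 * 4.4 = 6585.392 m^3
Step 2 — Cb = 5525.9 / 6585.392 ≈ 0.83911 (5 s.f.)

0.83911


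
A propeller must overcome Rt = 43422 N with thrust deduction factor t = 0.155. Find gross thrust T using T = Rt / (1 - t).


Formula: T = Rt / (1 - t)
Step 1 — (1 - t) = 1 - 0.155 = 0.845
Step 2 — T = 43422 / 0.845 ≈ 51387 N (5 s.f.)

51387 N


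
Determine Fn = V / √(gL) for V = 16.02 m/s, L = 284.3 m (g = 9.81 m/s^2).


Formula: Fn = V / sqrt(g * L)
Step 1 — g * L = 9.81 * 284.3 = 2788.983
Step 2 — sqrt(g * L) = sqrt(2788.983) = 52.810823
Step 3 — Fn = 16.02 / 52.810823 ≈ 0.30335 (5 s.f.)

0.30335


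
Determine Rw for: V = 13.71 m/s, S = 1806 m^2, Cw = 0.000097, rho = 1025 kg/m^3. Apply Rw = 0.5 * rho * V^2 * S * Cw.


Formula: Rw = 0.5 * rho * V^2 * S * Cw
Step 1 — V^2 = 13.71^2 = 187.9641
Step 2 — 0.5 * rho * V^2 = 0.5 * 1025 * 187.9641 = 96331.60125
Step 3 — Rw = 96331.60125 * 1806 * 0.000097 ≈ 16876 N (5 s.f.)

16876 N


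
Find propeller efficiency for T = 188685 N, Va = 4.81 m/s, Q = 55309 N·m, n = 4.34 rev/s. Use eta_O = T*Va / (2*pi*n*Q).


Formula: eta = T * Va / (2 * pi * n * Q)
Step 1 — numerator = T * Va = 188685 * 4.81 = 907574.85
Step 2 — 2 * pi * n = 2 * pi * 4.34 = 27.269024
Step 3 — denominator = 27.269024 * 55309 = 1508222.45
Step 4 — eta = 907574.85 / 1508222.45 ≈ 0.60175 (5 s.f.)

0.60175


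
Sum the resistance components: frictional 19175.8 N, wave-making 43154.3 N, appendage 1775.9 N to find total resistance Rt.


Formula: Rt = Rf + Rw + Ra
Substituting: Rt = 19175.8 + 43154.3 + 1775.9
Result: Rt = 64106.0 N

64106.0 N


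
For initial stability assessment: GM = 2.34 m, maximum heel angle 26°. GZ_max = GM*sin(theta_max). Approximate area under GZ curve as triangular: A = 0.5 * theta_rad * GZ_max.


Formula: GZ_max = GM * sin(theta); Area = 0.5 * theta_rad * GZ_max
Step 1 — GZ_max = 2.34 * sin(26°) = 2.34 * 0.438371 = 1.025788 m
Step 2 — theta_rad = 26 * pi/180 = 0.453786 rad
Step 3 — Area = 0.5 * 0.453786 * 1.025788 ≈ 0.23274 m·rad (5 s.f.)

0.23274 m·rad


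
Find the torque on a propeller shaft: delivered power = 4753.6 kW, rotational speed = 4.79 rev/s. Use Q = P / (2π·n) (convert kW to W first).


Formula: Q = P_W / (2 * pi * n)
Step 1 — P_W = 4753.6 kW * 1000 = 4753600.0 W
Step 2 — 2 * pi * n = 2 * pi * 4.79 = 30.096458
Step 3 — Q = 4753600.0 / 30.096458 ≈ 157950 N·m (5 s.f.)

157950 N·m


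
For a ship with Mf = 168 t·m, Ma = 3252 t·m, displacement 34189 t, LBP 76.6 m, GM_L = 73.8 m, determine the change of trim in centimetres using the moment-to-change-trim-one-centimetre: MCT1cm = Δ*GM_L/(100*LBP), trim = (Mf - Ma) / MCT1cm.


Formula: net trimming moment = Mf - Ma; MCT1cm = Δ*GM_L/(100*LBP); trim = net moment / MCT1cm
Step 1 — net trimming moment = 168 - 3252 = -3084 t·m
Step 2 — MCT1cm = 34189 * 73.8 / (100 * 76.6) = 329.3927 t·m/cm
Step 3 — trim = -3084 / 329.3927 ≈ -9.3627 cm (5 s.f.)

-9.3627 cm


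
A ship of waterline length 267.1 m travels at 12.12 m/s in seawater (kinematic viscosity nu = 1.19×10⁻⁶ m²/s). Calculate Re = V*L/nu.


Formula: Re = V * L / nu
Step 1 — V * L = 12.12 * 267.1 = 3237.252 m^2/s
Step 2 — Re = 3237.252 / 1.19e-6 = 2.72e+09

2.72e+09


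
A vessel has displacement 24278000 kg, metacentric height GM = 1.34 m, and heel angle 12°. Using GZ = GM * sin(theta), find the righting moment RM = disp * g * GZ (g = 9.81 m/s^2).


Formula: GZ = GM * sin(theta); RM = disp * g * GZ
Step 1 — GZ = 1.34 * sin(12°) = 1.34 * 0.207912 = 0.278602 m
Step 2 — RM = 24278000 * 9.81 * 0.278602 ≈ 66354000 N·m (5 s.f.)

66354000 N·m


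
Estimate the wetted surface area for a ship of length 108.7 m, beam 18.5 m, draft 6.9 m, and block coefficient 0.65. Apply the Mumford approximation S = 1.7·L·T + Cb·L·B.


Formula: S = 1.7*L*T + V/T with V = Cb*L*B*T, i.e. S = L * (1.7*T + Cb*B)
Step 1 — 1.7*T = 1.7 * 6.9 = 11.73 m
Step 2 — Cb*B = 0.65 * 18.5 = 12.025 m
Step 3 — 1.7*T + Cb*B = 11.73 + 12.025 = 23.755 m
Step 4 — S = 108.7 * 23.755 ≈ 2582.2 m^2 (5 s.f.)

2582.2 m^2


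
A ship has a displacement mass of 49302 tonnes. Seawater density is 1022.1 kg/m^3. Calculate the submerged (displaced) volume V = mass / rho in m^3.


Formula: V = mass / rho
Step 1 — convert tonnes to kg: 49302 t * 1000 = 49302000 kg
Step 2 — V = 49302000 / 1022.1 ≈ 48236 m^3 (5 s.f.)

48236 m^3


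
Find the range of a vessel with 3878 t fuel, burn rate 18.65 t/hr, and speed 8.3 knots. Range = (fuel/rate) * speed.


Formula: endurance = fuel / rate; range = endurance * speed
Step 1 — endurance = 3878 / 18.65 = 207.9357 hours
Step 2 — range = 207.9357 * 8.3 ≈ 1725.9 nautical miles (5 s.f.)

1725.9 NM


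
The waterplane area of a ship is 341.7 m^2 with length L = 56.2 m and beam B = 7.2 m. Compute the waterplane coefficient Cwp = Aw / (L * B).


Formula: Cwp = Aw / (L * B)
Step 1 — L * B = 56.2 * 7.2 = 404.64 m^2
Step 2 — Cwp = 341.7 / 404.64 ≈ 0.84445 (5 s.f.)

0.84445


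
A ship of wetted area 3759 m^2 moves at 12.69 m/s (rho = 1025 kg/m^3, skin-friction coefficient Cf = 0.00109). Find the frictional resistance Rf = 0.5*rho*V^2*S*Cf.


Formula: Rf = 0.5 * rho * V^2 * S * Cf
Step 1 — V^2 = 12.69^2 = 161.0361
Step 2 — 0.5 * rho * V^2 = 0.5 * 1025 * 161.0361 = 82531.00125
Step 3 — Rf = 82531.00125 * 3759 * 0.00109 ≈ 338160 N (5 s.f.)

338160 N


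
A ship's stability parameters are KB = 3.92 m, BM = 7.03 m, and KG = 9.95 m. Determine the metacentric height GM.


Formula: GM = KB + BM - KG
Step 1 — KM = KB + BM = 3.92 + 7.03 = 10.95 m
Step 2 — GM = KM - KG = 10.95 - 9.95 = 1.0 m

1.0 m


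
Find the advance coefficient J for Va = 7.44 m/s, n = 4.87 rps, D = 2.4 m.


Formula: J = Va / (n * D)
Step 1 — n * D = 4.87 * 2.4 = 11.688
Step 2 — J = 7.44 / 11.688 ≈ 0.63655 (5 s.f.)

0.63655


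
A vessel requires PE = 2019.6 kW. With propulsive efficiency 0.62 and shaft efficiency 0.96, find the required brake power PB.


Formula: PB = PE / (eta_D * eta_S)
Step 1 — combined efficiency = eta_D * eta_S = 0.62 * 0.96 = 0.5952
Step 2 — PB = 2019.6 / 0.5952 ≈ 3393.1 kW (5 s.f.)

3393.1 kW


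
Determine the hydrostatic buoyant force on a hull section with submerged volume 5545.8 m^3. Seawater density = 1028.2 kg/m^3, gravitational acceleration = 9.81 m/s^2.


Formula: Fb = rho * g * V
Substituting: Fb = 1028.2 * 9.81 * 5545.8
Intermediate: 1028.2 * 9.81 = 10086.642
Result: Fb = 10086.642 * 5545.8 ≈ 55938000 N (5 s.f.)

55938000 N


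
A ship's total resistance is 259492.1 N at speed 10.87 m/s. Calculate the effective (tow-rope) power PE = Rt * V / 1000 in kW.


Formula: PE = Rt * V / 1000 (kW)
Step 1 — PE (W) = 259492.1 * 10.87 = 2820679.127 W
Step 2 — PE (kW) = 2820679.127 / 1000 ≈ 2820.7 kW (5 s.f.)

2820.7 kW


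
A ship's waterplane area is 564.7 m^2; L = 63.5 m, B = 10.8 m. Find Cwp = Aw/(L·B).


Formula: Cwp = Aw / (L * B)
Step 1 — L * B = 63.5 * 10.8 = 685.8 m^2
Step 2 — Cwp = 564.7 / 685.8 ≈ 0.82342 (5 s.f.)

0.82342


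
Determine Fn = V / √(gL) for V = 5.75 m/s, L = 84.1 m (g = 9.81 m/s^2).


Formula: Fn = V / sqrt(g * L)
Step 1 — g * L = 9.81 * 84.1 = 825.021
Step 2 — sqrt(g * L) = sqrt(825.021) = 28.723179
Step 3 — Fn = 5.75 / 28.723179 ≈ 0.20019 (5 s.f.)

0.20019


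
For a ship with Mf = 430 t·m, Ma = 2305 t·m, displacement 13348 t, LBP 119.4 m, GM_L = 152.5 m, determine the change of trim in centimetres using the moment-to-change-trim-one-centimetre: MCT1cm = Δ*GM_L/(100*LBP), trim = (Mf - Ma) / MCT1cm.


Formula: net trimming moment = Mf - Ma; MCT1cm = Δ*GM_L/(100*LBP); trim = net moment / MCT1cm
Step 1 — net trimming moment = 430 - 2305 = -1875 t·m
Step 2 — MCT1cm = 13348 * 152.5 / (100 * 119.4) = 170.4832 t·m/cm
Step 3 — trim = -1875 / 170.4832 ≈ -10.998 cm (5 s.f.)

-10.998 cm


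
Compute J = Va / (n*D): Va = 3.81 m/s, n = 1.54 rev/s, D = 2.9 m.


Formula: J = Va / (n * D)
Step 1 — n * D = 1.54 * 2.9 = 4.466
Step 2 — J = 3.81 / 4.466 ≈ 0.85311 (5 s.f.)

0.85311


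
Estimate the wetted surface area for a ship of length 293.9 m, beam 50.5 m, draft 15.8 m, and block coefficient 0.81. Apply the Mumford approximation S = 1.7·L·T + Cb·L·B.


Formula: S = 1.7*L*T + V/T with V = Cb*L*B*T, i.e. S = L * (1.7*T + Cb*B)
Step 1 — 1.7*T = 1.7 * 15.8 = 26.86 m
Step 2 — Cb*B = 0.81 * 50.5 = 40.905 m
Step 3 — 1.7*T + Cb*B = 26.86 + 40.905 = 67.765 m
Step 4 — S = 293.9 * 67.765 ≈ 19916 m^2 (5 s.f.)

19916 m^2


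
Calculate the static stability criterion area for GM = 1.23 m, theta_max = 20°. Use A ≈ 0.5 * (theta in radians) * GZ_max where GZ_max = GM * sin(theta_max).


Formula: GZ_max = GM * sin(theta); Area = 0.5 * theta_rad * GZ_max
Step 1 — GZ_max = 1.23 * sin(20°) = 1.23 * 0.34202 = 0.420685 m
Step 2 — theta_rad = 20 * pi/180 = 0.349066 rad
Step 3 — Area = 0.5 * 0.349066 * 0.420685 ≈ 0.073423 m·rad (5 s.f.)

0.073423 m·rad


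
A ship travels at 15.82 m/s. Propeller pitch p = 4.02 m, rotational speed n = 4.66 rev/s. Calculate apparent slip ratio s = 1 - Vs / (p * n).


Formula: s = 1 - Vs / (p * n)
Step 1 — p * n = 4.02 * 4.66 = 18.7332
Step 2 — Vs / (p*n) = 15.82 / 18.7332 = 0.84449 (6 d.p.)
Step 3 — s = 1 - 0.84449 = 0.15551

0.15551


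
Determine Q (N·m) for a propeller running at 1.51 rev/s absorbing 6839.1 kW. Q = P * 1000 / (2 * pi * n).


Formula: Q = P_W / (2 * pi * n)
Step 1 — P_W = 6839.1 kW * 1000 = 6839100.0 W
Step 2 — 2 * pi * n = 2 * pi * 1.51 = 9.48761
Step 3 — Q = 6839100.0 / 9.48761 ≈ 720850 N·m (5 s.f.)

720850 N·m


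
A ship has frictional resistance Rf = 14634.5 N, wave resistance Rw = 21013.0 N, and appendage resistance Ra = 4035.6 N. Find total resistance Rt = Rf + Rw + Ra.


Formula: Rt = Rf + Rw + Ra
Substituting: Rt = 14634.5 + 21013.0 + 4035.6
Result: Rt = 39683.1 N

39683.1 N


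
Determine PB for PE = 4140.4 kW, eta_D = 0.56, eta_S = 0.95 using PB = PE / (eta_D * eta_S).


Formula: PB = PE / (eta_D * eta_S)
Step 1 — combined efficiency = eta_D * eta_S = 0.56 * 0.95 = 0.532
Step 2 — PB = 4140.4 / 0.532 ≈ 7782.7 kW (5 s.f.)

7782.7 kW


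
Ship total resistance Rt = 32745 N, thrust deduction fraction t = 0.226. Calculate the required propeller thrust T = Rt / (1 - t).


Formula: T = Rt / (1 - t)
Step 1 — (1 - t) = 1 - 0.226 = 0.774
Step 2 — T = 32745 / 0.774 ≈ 42306 N (5 s.f.)

42306 N


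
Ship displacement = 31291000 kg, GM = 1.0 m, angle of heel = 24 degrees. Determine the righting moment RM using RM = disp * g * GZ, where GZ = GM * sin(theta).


Formula: GZ = GM * sin(theta); RM = disp * g * GZ
Step 1 — GZ = 1.0 * sin(24°) = 1.0 * 0.406737 = 0.406737 m
Step 2 — RM = 31291000 * 9.81 * 0.406737 ≈ 124850000 N·m (5 s.f.)

124850000 N·m


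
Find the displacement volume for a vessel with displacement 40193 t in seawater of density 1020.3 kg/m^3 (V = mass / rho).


Formula: V = mass / rho
Step 1 — convert tonnes to kg: 40193 t * 1000 = 40193000 kg
Step 2 — V = 40193000 / 1020.3 ≈ 39393 m^3 (5 s.f.)

39393 m^3


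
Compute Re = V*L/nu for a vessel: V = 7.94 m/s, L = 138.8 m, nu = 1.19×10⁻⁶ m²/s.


Formula: Re = V * L / nu
Step 1 — V * L = 7.94 * 138.8 = 1102.072 m^2/s
Step 2 — Re = 1102.072 / 1.19e-6 = 9.26e+08

9.26e+08


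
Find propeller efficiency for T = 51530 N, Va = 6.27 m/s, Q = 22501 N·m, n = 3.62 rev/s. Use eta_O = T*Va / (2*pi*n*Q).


Formula: eta = T * Va / (2 * pi * n * Q)
Step 1 — numerator = T * Va = 51530 * 6.27 = 323093.1
Step 2 — 2 * pi * n = 2 * pi * 3.62 = 22.745131
Step 3 — denominator = 22.745131 * 22501 = 511788.19
Step 4 — eta = 323093.1 / 511788.19 ≈ 0.63130 (5 s.f.)

0.63130


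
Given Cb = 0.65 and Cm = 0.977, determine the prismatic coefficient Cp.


Formula: Cp = Cb / Cm
Substituting: Cp = 0.65 / 0.977
Result: Cp ≈ 0.66530 (5 s.f.)

0.66530


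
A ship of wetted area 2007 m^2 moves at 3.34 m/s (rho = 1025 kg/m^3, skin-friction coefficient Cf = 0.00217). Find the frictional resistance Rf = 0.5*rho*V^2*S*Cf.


Formula: Rf = 0.5 * rho * V^2 * S * Cf
Step 1 — V^2 = 3.34^2 = 11.1556
Step 2 — 0.5 * rho * V^2 = 0.5 * 1025 * 11.1556 = 5717.245
Step 3 — Rf = 5717.245 * 2007 * 0.00217 ≈ 24900 N (5 s.f.)

24900 N


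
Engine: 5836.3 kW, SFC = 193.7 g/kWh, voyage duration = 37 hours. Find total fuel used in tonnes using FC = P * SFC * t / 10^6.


Formula: FC (tonnes) = P * SFC * t / 1,000,000
Step 1 — P * SFC * t = 5836.3 * 193.7 * 37 = 41828178.47 g
Step 2 — FC (tonnes) = 41828178.47 / 1,000,000 ≈ 41.828 tonnes (5 s.f.)

41.828 tonnes


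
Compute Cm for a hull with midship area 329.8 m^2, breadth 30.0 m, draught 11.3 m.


Formula: Cm = Am / (B * T)
Step 1 — B * T = 30.0 * 11.3 = 339.0 m^2
Step 2 — Cm = 329.8 / 339.0 ≈ 0.97286 (5 s.f.)

0.97286


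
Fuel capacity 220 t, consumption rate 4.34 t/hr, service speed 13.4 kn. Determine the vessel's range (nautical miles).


Formula: endurance = fuel / rate; range = endurance * speed
Step 1 — endurance = 220 / 4.34 = 50.6912 hours
Step 2 — range = 50.6912 * 13.4 ≈ 679.26 nautical miles (5 s.f.)

679.26 NM


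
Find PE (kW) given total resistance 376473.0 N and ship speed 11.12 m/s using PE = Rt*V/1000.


Formula: PE = Rt * V / 1000 (kW)
Step 1 — PE (W) = 376473.0 * 11.12 = 4186379.76 W
Step 2 — PE (kW) = 4186379.76 / 1000 ≈ 4186.4 kW (5 s.f.)

4186.4 kW


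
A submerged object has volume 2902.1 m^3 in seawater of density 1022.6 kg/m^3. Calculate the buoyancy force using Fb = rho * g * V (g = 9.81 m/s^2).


Formula: Fb = rho * g * V
Substituting: Fb = 1022.6 * 9.81 * 2902.1
Intermediate: 1022.6 * 9.81 = 10031.706
Result: Fb = 10031.706 * 2902.1 ≈ 29113000 N (5 s.f.)

29113000 N


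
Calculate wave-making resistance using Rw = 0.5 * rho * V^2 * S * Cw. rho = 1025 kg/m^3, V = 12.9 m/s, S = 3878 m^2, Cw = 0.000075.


Formula: Rw = 0.5 * rho * V^2 * S * Cw
Step 1 — V^2 = 12.9^2 = 166.41
Step 2 — 0.5 * rho * V^2 = 0.5 * 1025 * 166.41 = 85285.125
Step 3 — Rw = 85285.125 * 3878 * 0.000075 ≈ 24805 N (5 s.f.)

24805 N


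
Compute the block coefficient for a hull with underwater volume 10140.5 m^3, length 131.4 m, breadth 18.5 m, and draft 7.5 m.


Formula: Cb = V / (L * B * T)
Step 1 — L * B * T = 131.4 * 18.5 * 7.5 = 18231.75 m^3
Step 2 — Cb = 10140.5 / 18231.75 ≈ 0.55620 (5 s.f.)

0.55620


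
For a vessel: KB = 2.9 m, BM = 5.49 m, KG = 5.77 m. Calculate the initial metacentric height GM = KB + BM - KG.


Formula: GM = KB + BM - KG
Step 1 — KM = KB + BM = 2.9 + 5.49 = 8.39 m
Step 2 — GM = KM - KG = 8.39 - 5.77 = 2.62 m

2.62 m


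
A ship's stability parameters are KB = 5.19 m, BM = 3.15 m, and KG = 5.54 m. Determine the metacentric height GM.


Formula: GM = KB + BM - KG
Step 1 — KM = KB + BM = 5.19 + 3.15 = 8.34 m
Step 2 — GM = KM - KG = 8.34 - 5.54 = 2.8 m

2.8 m


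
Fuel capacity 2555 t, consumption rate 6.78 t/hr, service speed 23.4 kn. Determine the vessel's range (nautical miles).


Formula: endurance = fuel / rate; range = endurance * speed
Step 1 — endurance = 2555 / 6.78 = 376.8437 hours
Step 2 — range = 376.8437 * 23.4 ≈ 8818.1 nautical miles (5 s.f.)

8818.1 NM


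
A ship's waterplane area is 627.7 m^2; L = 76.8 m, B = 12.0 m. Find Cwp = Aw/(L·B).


Formula: Cwp = Aw / (L * B)
Step 1 — L * B = 76.8 * 12.0 = 921.6 m^2
Step 2 — Cwp = 627.7 / 921.6 ≈ 0.68110 (5 s.f.)

0.68110


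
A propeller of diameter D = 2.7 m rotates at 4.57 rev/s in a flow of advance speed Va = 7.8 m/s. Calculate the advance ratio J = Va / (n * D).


Formula: J = Va / (n * D)
Step 1 — n * D = 4.57 * 2.7 = 12.339
Step 2 — J = 7.8 / 12.339 ≈ 0.63214 (5 s.f.)

0.63214


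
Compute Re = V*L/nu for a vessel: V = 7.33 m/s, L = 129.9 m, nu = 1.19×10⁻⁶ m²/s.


Formula: Re = V * L / nu
Step 1 — V * L = 7.33 * 129.9 = 952.167 m^2/s
Step 2 — Re = 952.167 / 1.19e-6 = 8.00e+08

8.00e+08


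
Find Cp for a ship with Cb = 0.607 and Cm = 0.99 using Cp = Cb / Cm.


Formula: Cp = Cb / Cm
Substituting: Cp = 0.607 / 0.99
Result: Cp ≈ 0.61313 (5 s.f.)

0.61313


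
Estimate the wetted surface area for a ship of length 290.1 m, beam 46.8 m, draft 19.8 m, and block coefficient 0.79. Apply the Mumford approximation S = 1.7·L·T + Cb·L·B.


Formula: S = 1.7*L*T + V/T with V = Cb*L*B*T, i.e. S = L * (1.7*T + Cb*B)
Step 1 — 1.7*T = 1.7 * 19.8 = 33.66 m
Step 2 — Cb*B = 0.79 * 46.8 = 36.972 m
Step 3 — 1.7*T + Cb*B = 33.66 + 36.972 = 70.632 m
Step 4 — S = 290.1 * 70.632 ≈ 20490 m^2 (5 s.f.)

20490 m^2


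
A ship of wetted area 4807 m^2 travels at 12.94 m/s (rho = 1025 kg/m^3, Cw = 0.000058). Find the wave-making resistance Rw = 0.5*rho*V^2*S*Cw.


Formula: Rw = 0.5 * rho * V^2 * S * Cw
Step 1 — V^2 = 12.94^2 = 167.4436
Step 2 — 0.5 * rho * V^2 = 0.5 * 1025 * 167.4436 = 85814.845
Step 3 — Rw = 85814.845 * 4807 * 0.000058 ≈ 23926 N (5 s.f.)

23926 N


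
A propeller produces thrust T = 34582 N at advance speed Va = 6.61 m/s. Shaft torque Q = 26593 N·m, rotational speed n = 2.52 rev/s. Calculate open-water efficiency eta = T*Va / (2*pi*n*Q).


Formula: eta = T * Va / (2 * pi * n * Q)
Step 1 — numerator = T * Va = 34582 * 6.61 = 228587.02
Step 2 — 2 * pi * n = 2 * pi * 2.52 = 15.833627
Step 3 — denominator = 15.833627 * 26593 = 421063.64
Step 4 — eta = 228587.02 / 421063.64 ≈ 0.54288 (5 s.f.)

0.54288


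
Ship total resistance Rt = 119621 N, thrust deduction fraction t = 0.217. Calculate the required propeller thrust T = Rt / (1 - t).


Formula: T = Rt / (1 - t)
Step 1 — (1 - t) = 1 - 0.217 = 0.783
Step 2 — T = 119621 / 0.783 ≈ 152770 N (5 s.f.)

152770 N


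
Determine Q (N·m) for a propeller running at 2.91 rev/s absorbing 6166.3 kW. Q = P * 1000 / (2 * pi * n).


Formula: Q = P_W / (2 * pi * n)
Step 1 — P_W = 6166.3 kW * 1000 = 6166300.0 W
Step 2 — 2 * pi * n = 2 * pi * 2.91 = 18.284069
Step 3 — Q = 6166300.0 / 18.284069 ≈ 337250 N·m (5 s.f.)

337250 N·m


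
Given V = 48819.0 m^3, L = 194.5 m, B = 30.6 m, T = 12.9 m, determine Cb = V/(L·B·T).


Formula: Cb = V / (L * B * T)
Step 1 — L * B * T = 194.5 * 30.6 * 12.9 = 76776.93 m^3
Step 2 — Cb = 48819.0 / 76776.93 ≈ 0.63586 (5 s.f.)

0.63586


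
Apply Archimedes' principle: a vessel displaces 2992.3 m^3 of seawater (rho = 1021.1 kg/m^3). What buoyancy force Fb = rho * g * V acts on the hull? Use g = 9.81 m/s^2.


Formula: Fb = rho * g * V
Substituting: Fb = 1021.1 * 9.81 * 2992.3
Intermediate: 1021.1 * 9.81 = 10016.991
Result: Fb = 10016.991 * 2992.3 ≈ 29974000 N (5 s.f.)

29974000 N


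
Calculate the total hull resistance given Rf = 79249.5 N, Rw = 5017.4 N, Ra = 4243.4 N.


Formula: Rt = Rf + Rw + Ra
Substituting: Rt = 79249.5 + 5017.4 + 4243.4
Result: Rt = 88510.3 N

88510.3 N


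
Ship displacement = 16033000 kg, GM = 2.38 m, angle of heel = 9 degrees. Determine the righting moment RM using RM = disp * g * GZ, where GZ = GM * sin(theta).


Formula: GZ = GM * sin(theta); RM = disp * g * GZ
Step 1 — GZ = 2.38 * sin(9°) = 2.38 * 0.156434 = 0.372313 m
Step 2 — RM = 16033000 * 9.81 * 0.372313 ≈ 58559000 N·m (5 s.f.)

58559000 N·m


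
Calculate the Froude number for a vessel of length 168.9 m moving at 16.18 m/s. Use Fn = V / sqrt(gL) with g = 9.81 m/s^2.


Formula: Fn = V / sqrt(g * L)
Step 1 — g * L = 9.81 * 168.9 = 1656.909
Step 2 — sqrt(g * L) = sqrt(1656.909) = 40.705147
Step 3 — Fn = 16.18 / 40.705147 ≈ 0.39749 (5 s.f.)

0.39749


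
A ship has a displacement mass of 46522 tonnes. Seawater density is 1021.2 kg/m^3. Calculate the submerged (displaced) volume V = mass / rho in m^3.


Formula: V = mass / rho
Step 1 — convert tonnes to kg: 46522 t * 1000 = 46522000 kg
Step 2 — V = 46522000 / 1021.2 ≈ 45556 m^3 (5 s.f.)

45556 m^3


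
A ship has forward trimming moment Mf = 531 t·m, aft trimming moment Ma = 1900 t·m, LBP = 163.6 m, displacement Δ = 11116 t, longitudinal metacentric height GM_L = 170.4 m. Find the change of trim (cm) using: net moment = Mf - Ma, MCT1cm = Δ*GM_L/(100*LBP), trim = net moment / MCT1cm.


Formula: net trimming moment = Mf - Ma; MCT1cm = Δ*GM_L/(100*LBP); trim = net moment / MCT1cm
Step 1 — net trimming moment = 531 - 1900 = -1369 t·m
Step 2 — MCT1cm = 11116 * 170.4 / (100 * 163.6) = 115.7803 t·m/cm
Step 3 — trim = -1369 / 115.7803 ≈ -11.824 cm (5 s.f.)

-11.824 cm


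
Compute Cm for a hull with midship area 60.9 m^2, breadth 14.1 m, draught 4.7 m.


Formula: Cm = Am / (B * T)
Step 1 — B * T = 14.1 * 4.7 = 66.27 m^2
Step 2 — Cm = 60.9 / 66.27 ≈ 0.91897 (5 s.f.)

0.91897


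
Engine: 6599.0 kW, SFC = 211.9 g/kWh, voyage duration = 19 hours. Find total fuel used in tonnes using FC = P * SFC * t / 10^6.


Formula: FC (tonnes) = P * SFC * t / 1,000,000
Step 1 — P * SFC * t = 6599.0 * 211.9 * 19 = 26568233.9 g
Step 2 — FC (tonnes) = 26568233.9 / 1,000,000 ≈ 26.568 tonnes (5 s.f.)

26.568 tonnes


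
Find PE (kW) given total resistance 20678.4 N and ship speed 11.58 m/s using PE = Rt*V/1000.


Formula: PE = Rt * V / 1000 (kW)
Step 1 — PE (W) = 20678.4 * 11.58 = 239455.872 W
Step 2 — PE (kW) = 239455.872 / 1000 ≈ 239.46 kW (5 s.f.)

239.46 kW


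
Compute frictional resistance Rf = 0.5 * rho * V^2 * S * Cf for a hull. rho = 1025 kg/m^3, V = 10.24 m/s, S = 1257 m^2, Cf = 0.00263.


Formula: Rf = 0.5 * rho * V^2 * S * Cf
Step 1 — V^2 = 10.24^2 = 104.8576
Step 2 — 0.5 * rho * V^2 = 0.5 * 1025 * 104.8576 = 53739.52
Step 3 — Rf = 53739.52 * 1257 * 0.00263 ≈ 177660 N (5 s.f.)

177660 N


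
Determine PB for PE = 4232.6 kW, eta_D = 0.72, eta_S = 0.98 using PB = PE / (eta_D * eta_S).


Formula: PB = PE / (eta_D * eta_S)
Step 1 — combined efficiency = eta_D * eta_S = 0.72 * 0.98 = 0.7056
Step 2 — PB = 4232.6 / 0.7056 ≈ 5998.6 kW (5 s.f.)

5998.6 kW


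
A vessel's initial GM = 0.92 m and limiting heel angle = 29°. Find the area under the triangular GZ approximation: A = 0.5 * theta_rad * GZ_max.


Formula: GZ_max = GM * sin(theta); Area = 0.5 * theta_rad * GZ_max
Step 1 — GZ_max = 0.92 * sin(29°) = 0.92 * 0.48481 = 0.446025 m
Step 2 — theta_rad = 29 * pi/180 = 0.506145 rad
Step 3 — Area = 0.5 * 0.506145 * 0.446025 ≈ 0.11288 m·rad (5 s.f.)

0.11288 m·rad


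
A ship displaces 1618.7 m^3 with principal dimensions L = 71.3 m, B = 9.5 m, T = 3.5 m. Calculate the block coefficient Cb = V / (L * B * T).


Formula: Cb = V / (L * B * T)
Step 1 — L * B * T = 71.3 * 9.5 * 3.5 = 2370.725 m^3
Step 2 — Cb = 1618.7 / 2370.725 ≈ 0.68279 (5 s.f.)

0.68279


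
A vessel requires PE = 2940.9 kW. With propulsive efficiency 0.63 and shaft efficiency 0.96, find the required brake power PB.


Formula: PB = PE / (eta_D * eta_S)
Step 1 — combined efficiency = eta_D * eta_S = 0.63 * 0.96 = 0.6048
Step 2 — PB = 2940.9 / 0.6048 ≈ 4862.6 kW (5 s.f.)

4862.6 kW


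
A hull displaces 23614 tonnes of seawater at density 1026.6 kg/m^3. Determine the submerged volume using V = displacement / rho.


Formula: V = mass / rho
Step 1 — convert tonnes to kg: 23614 t * 1000 = 23614000 kg
Step 2 — V = 23614000 / 1026.6 ≈ 23002 m^3 (5 s.f.)

23002 m^3


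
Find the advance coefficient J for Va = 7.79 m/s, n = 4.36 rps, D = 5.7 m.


Formula: J = Va / (n * D)
Step 1 — n * D = 4.36 * 5.7 = 24.852
Step 2 — J = 7.79 / 24.852 ≈ 0.31346 (5 s.f.)

0.31346


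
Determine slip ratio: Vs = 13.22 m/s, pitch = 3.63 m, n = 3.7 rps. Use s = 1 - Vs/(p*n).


Formula: s = 1 - Vs / (p * n)
Step 1 — p * n = 3.63 * 3.7 = 13.431
Step 2 — Vs / (p*n) = 13.22 / 13.431 = 0.98429 (6 d.p.)
Step 3 — s = 1 - 0.98429 = 0.01571

0.01571


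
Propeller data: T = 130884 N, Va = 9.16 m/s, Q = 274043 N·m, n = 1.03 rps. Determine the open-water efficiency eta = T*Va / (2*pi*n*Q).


Formula: eta = T * Va / (2 * pi * n * Q)
Step 1 — numerator = T * Va = 130884 * 9.16 = 1198897.44
Step 2 — 2 * pi * n = 2 * pi * 1.03 = 6.471681
Step 3 — denominator = 6.471681 * 274043 = 1773518.88
Step 4 — eta = 1198897.44 / 1773518.88 ≈ 0.67600 (5 s.f.)

0.67600


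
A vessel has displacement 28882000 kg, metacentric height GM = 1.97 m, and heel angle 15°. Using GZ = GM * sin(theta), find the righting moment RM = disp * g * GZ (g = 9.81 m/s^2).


Formula: GZ = GM * sin(theta); RM = disp * g * GZ
Step 1 — GZ = 1.97 * sin(15°) = 1.97 * 0.258819 = 0.509873 m
Step 2 — RM = 28882000 * 9.81 * 0.509873 ≈ 144460000 N·m (5 s.f.)

144460000 N·m


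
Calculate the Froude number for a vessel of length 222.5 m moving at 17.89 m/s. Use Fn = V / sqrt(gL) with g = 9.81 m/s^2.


Formula: Fn = V / sqrt(g * L)
Step 1 — g * L = 9.81 * 222.5 = 2182.725
Step 2 — sqrt(g * L) = sqrt(2182.725) = 46.719643
Step 3 — Fn = 17.89 / 46.719643 ≈ 0.38292 (5 s.f.)

0.38292


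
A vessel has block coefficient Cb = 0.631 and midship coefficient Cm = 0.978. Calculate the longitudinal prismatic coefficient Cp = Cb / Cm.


Formula: Cp = Cb / Cm
Substituting: Cp = 0.631 / 0.978
Result: Cp ≈ 0.64519 (5 s.f.)

0.64519


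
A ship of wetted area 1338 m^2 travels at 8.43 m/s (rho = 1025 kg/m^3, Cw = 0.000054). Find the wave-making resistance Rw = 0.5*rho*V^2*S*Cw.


Formula: Rw = 0.5 * rho * V^2 * S * Cw
Step 1 — V^2 = 8.43^2 = 71.0649
Step 2 — 0.5 * rho * V^2 = 0.5 * 1025 * 71.0649 = 36420.76125
Step 3 — Rw = 36420.76125 * 1338 * 0.000054 ≈ 2631.5 N (5 s.f.)

2631.5 N


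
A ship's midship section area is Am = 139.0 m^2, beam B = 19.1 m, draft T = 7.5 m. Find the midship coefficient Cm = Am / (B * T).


Formula: Cm = Am / (B * T)
Step 1 — B * T = 19.1 * 7.5 = 143.25 m^2
Step 2 — Cm = 139.0 / 143.25 ≈ 0.97033 (5 s.f.)

0.97033


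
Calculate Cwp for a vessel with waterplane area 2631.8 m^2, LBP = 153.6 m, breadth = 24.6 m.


Formula: Cwp = Aw / (L * B)
Step 1 — L * B = 153.6 * 24.6 = 3778.56 m^2
Step 2 — Cwp = 2631.8 / 3778.56 ≈ 0.69651 (5 s.f.)

0.69651


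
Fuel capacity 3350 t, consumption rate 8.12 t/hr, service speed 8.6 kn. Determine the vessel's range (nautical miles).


Formula: endurance = fuel / rate; range = endurance * speed
Step 1 — endurance = 3350 / 8.12 = 412.5616 hours
Step 2 — range = 412.5616 * 8.6 ≈ 3548.0 nautical miles (5 s.f.)

3548.0 NM


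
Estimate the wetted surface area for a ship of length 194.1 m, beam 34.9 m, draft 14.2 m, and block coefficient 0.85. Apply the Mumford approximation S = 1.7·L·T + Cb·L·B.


Formula: S = 1.7*L*T + V/T with V = Cb*L*B*T, i.e. S = L * (1.7*T + Cb*B)
Step 1 — 1.7*T = 1.7 * 14.2 = 24.14 m
Step 2 — Cb*B = 0.85 * 34.9 = 29.665 m
Step 3 — 1.7*T + Cb*B = 24.14 + 29.665 = 53.805 m
Step 4 — S = 194.1 * 53.805 ≈ 10444 m^2 (5 s.f.)

10444 m^2


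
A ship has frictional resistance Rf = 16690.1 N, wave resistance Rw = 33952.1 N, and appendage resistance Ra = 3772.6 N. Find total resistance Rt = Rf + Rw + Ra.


Formula: Rt = Rf + Rw + Ra
Substituting: Rt = 16690.1 + 33952.1 + 3772.6
Result: Rt = 54414.8 N

54414.8 N


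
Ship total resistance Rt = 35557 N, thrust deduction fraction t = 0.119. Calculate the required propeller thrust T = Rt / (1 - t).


Formula: T = Rt / (1 - t)
Step 1 — (1 - t) = 1 - 0.119 = 0.881
Step 2 — T = 35557 / 0.881 ≈ 40360 N (5 s.f.)

40360 N


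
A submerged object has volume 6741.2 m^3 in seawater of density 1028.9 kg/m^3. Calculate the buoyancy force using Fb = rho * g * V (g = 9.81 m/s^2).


Formula: Fb = rho * g * V
Substituting: Fb = 1028.9 * 9.81 * 6741.2
Intermediate: 1028.9 * 9.81 = 10093.509
Result: Fb = 10093.509 * 6741.2 ≈ 68042000 N (5 s.f.)

68042000 N


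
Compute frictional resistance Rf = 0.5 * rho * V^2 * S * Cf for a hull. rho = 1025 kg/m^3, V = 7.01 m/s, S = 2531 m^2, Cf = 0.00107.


Formula: Rf = 0.5 * rho * V^2 * S * Cf
Step 1 — V^2 = 7.01^2 = 49.1401
Step 2 — 0.5 * rho * V^2 = 0.5 * 1025 * 49.1401 = 25184.30125
Step 3 — Rf = 25184.30125 * 2531 * 0.00107 ≈ 68203 N (5 s.f.)

68203 N


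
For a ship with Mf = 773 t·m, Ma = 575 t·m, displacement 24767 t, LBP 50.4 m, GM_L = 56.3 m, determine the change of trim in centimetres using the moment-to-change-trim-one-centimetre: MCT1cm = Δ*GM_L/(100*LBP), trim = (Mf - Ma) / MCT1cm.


Formula: net trimming moment = Mf - Ma; MCT1cm = Δ*GM_L/(100*LBP); trim = net moment / MCT1cm
Step 1 — net trimming moment = 773 - 575 = 198 t·m
Step 2 — MCT1cm = 24767 * 56.3 / (100 * 50.4) = 276.6631 t·m/cm
Step 3 — trim = 198 / 276.6631 ≈ 0.71567 cm (5 s.f.)

0.71567 cm


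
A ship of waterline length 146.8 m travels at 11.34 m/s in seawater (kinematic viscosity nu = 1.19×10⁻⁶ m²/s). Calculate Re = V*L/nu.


Formula: Re = V * L / nu
Step 1 — V * L = 11.34 * 146.8 = 1664.712 m^2/s
Step 2 — Re = 1664.712 / 1.19e-6 = 1.40e+09

1.40e+09


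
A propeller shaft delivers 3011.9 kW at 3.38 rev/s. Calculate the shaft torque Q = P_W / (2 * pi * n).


Formula: Q = P_W / (2 * pi * n)
Step 1 — P_W = 3011.9 kW * 1000 = 3011900.0 W
Step 2 — 2 * pi * n = 2 * pi * 3.38 = 21.237166
Step 3 — Q = 3011900.0 / 21.237166 ≈ 141820 N·m (5 s.f.)

141820 N·m


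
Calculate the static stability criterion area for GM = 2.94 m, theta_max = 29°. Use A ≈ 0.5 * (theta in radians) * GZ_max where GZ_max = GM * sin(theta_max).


Formula: GZ_max = GM * sin(theta); Area = 0.5 * theta_rad * GZ_max
Step 1 — GZ_max = 2.94 * sin(29°) = 2.94 * 0.48481 = 1.425341 m
Step 2 — theta_rad = 29 * pi/180 = 0.506145 rad
Step 3 — Area = 0.5 * 0.506145 * 1.425341 ≈ 0.36071 m·rad (5 s.f.)

0.36071 m·rad


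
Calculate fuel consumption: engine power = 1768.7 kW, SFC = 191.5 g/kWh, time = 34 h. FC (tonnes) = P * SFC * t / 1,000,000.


Formula: FC (tonnes) = P * SFC * t / 1,000,000
Step 1 — P * SFC * t = 1768.7 * 191.5 * 34 = 11516005.7 g
Step 2 — FC (tonnes) = 11516005.7 / 1,000,000 ≈ 11.516 tonnes (5 s.f.)

11.516 tonnes


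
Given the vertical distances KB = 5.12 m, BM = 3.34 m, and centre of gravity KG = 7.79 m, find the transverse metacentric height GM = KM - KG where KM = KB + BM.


Formula: GM = KB + BM - KG
Step 1 — KM = KB + BM = 5.12 + 3.34 = 8.46 m
Step 2 — GM = KM - KG = 8.46 - 7.79 = 0.67 m

0.67 m


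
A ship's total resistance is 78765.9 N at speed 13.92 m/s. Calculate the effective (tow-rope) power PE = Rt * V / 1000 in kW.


Formula: PE = Rt * V / 1000 (kW)
Step 1 — PE (W) = 78765.9 * 13.92 = 1096421.328 W
Step 2 — PE (kW) = 1096421.328 / 1000 ≈ 1096.4 kW (5 s.f.)

1096.4 kW


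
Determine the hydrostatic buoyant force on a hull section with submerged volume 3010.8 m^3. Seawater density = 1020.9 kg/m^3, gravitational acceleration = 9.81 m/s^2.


Formula: Fb = rho * g * V
Substituting: Fb = 1020.9 * 9.81 * 3010.8
Intermediate: 1020.9 * 9.81 = 10015.029
Result: Fb = 10015.029 * 3010.8 ≈ 30153000 N (5 s.f.)

30153000 N


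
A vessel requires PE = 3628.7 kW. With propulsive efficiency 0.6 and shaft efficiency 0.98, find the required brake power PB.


Formula: PB = PE / (eta_D * eta_S)
Step 1 — combined efficiency = eta_D * eta_S = 0.6 * 0.98 = 0.588
Step 2 — PB = 3628.7 / 0.588 ≈ 6171.3 kW (5 s.f.)

6171.3 kW


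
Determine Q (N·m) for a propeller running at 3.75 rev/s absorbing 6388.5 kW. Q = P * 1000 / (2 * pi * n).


Formula: Q = P_W / (2 * pi * n)
Step 1 — P_W = 6388.5 kW * 1000 = 6388500.0 W
Step 2 — 2 * pi * n = 2 * pi * 3.75 = 23.561945
Step 3 — Q = 6388500.0 / 23.561945 ≈ 271140 N·m (5 s.f.)

271140 N·m


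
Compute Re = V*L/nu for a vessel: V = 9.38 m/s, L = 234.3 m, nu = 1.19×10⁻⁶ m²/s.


Formula: Re = V * L / nu
Step 1 — V * L = 9.38 * 234.3 = 2197.734 m^2/s
Step 2 — Re = 2197.734 / 1.19e-6 = 1.85e+09

1.85e+09


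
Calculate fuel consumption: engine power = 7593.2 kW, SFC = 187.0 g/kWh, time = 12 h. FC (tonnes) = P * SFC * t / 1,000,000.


Formula: FC (tonnes) = P * SFC * t / 1,000,000
Step 1 — P * SFC * t = 7593.2 * 187.0 * 12 = 17039140.8 g
Step 2 — FC (tonnes) = 17039140.8 / 1,000,000 ≈ 17.039 tonnes (5 s.f.)

17.039 tonnes


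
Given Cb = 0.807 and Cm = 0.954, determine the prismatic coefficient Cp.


Formula: Cp = Cb / Cm
Substituting: Cp = 0.807 / 0.954
Result: Cp ≈ 0.84591 (5 s.f.)

0.84591


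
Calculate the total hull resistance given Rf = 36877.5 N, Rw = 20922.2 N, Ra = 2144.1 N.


Formula: Rt = Rf + Rw + Ra
Substituting: Rt = 36877.5 + 20922.2 + 2144.1
Result: Rt = 59943.8 N

59943.8 N


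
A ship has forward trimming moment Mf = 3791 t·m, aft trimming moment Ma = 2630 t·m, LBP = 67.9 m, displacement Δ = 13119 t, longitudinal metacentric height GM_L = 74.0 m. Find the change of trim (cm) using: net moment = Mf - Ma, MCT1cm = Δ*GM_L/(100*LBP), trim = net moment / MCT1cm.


Formula: net trimming moment = Mf - Ma; MCT1cm = Δ*GM_L/(100*LBP); trim = net moment / MCT1cm
Step 1 — net trimming moment = 3791 - 2630 = 1161 t·m
Step 2 — MCT1cm = 13119 * 74.0 / (100 * 67.9) = 142.9758 t·m/cm
Step 3 — trim = 1161 / 142.9758 ≈ 8.1203 cm (5 s.f.)

8.1203 cm


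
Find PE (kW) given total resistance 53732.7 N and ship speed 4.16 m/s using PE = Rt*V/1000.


Formula: PE = Rt * V / 1000 (kW)
Step 1 — PE (W) = 53732.7 * 4.16 = 223528.032 W
Step 2 — PE (kW) = 223528.032 / 1000 ≈ 223.53 kW (5 s.f.)

223.53 kW


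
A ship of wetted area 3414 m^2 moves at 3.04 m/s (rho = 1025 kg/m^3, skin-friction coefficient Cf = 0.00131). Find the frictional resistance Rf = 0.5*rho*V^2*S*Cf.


Formula: Rf = 0.5 * rho * V^2 * S * Cf
Step 1 — V^2 = 3.04^2 = 9.2416
Step 2 — 0.5 * rho * V^2 = 0.5 * 1025 * 9.2416 = 4736.32
Step 3 — Rf = 4736.32 * 3414 * 0.00131 ≈ 21182 N (5 s.f.)

21182 N


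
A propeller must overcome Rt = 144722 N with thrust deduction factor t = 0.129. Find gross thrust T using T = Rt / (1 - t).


Formula: T = Rt / (1 - t)
Step 1 — (1 - t) = 1 - 0.129 = 0.871
Step 2 — T = 144722 / 0.871 ≈ 166160 N (5 s.f.)

166160 N


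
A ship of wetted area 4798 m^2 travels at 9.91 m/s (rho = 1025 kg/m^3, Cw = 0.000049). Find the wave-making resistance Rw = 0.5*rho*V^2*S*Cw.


Formula: Rw = 0.5 * rho * V^2 * S * Cw
Step 1 — V^2 = 9.91^2 = 98.2081
Step 2 — 0.5 * rho * V^2 = 0.5 * 1025 * 98.2081 = 50331.65125
Step 3 — Rw = 50331.65125 * 4798 * 0.000049 ≈ 11833 N (5 s.f.)

11833 N


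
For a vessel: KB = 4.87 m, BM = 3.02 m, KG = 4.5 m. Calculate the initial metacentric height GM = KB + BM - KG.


Formula: GM = KB + BM - KG
Step 1 — KM = KB + BM = 4.87 + 3.02 = 7.89 m
Step 2 — GM = KM - KG = 7.89 - 4.5 = 3.39 m

3.39 m


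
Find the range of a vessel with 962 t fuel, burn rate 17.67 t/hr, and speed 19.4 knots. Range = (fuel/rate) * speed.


Formula: endurance = fuel / rate; range = endurance * speed
Step 1 — endurance = 962 / 17.67 = 54.4426 hours
Step 2 — range = 54.4426 * 19.4 ≈ 1056.2 nautical miles (5 s.f.)

1056.2 NM


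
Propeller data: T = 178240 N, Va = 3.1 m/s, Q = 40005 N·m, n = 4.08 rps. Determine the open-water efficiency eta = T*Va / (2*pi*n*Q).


Formula: eta = T * Va / (2 * pi * n * Q)
Step 1 — numerator = T * Va = 178240 * 3.1 = 552544.0
Step 2 — 2 * pi * n = 2 * pi * 4.08 = 25.635396
Step 3 — denominator = 25.635396 * 40005 = 1025544.02
Step 4 — eta = 552544.0 / 1025544.02 ≈ 0.53878 (5 s.f.)

0.53878


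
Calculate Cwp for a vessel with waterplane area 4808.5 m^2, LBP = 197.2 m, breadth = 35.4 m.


Formula: Cwp = Aw / (L * B)
Step 1 — L * B = 197.2 * 35.4 = 6980.88 m^2
Step 2 — Cwp = 4808.5 / 6980.88 ≈ 0.68881 (5 s.f.)

0.68881
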